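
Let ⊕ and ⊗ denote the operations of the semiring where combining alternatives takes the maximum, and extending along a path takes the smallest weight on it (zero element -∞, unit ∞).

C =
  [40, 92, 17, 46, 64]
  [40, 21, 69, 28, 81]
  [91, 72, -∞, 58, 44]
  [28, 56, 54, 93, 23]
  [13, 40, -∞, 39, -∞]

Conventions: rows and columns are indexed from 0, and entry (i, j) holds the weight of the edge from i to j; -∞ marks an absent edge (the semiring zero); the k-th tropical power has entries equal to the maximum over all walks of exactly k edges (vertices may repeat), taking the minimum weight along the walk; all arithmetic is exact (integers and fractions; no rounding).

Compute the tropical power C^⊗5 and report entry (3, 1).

C^⊗2:
  [40, 46, 69, 46, 81]
  [69, 69, 28, 58, 44]
  [40, 91, 69, 58, 72]
  [54, 56, 56, 93, 56]
  [40, 39, 40, 39, 40]
C^⊗3:
  [69, 69, 46, 58, 46]
  [40, 69, 69, 58, 69]
  [69, 69, 69, 58, 81]
  [56, 56, 56, 93, 56]
  [40, 40, 39, 40, 40]
C^⊗4:
  [46, 69, 69, 58, 69]
  [69, 69, 69, 58, 69]
  [69, 69, 69, 58, 69]
  [56, 56, 56, 93, 56]
  [40, 40, 40, 40, 40]
C^⊗5:
  [69, 69, 69, 58, 69]
  [69, 69, 69, 58, 69]
  [69, 69, 69, 58, 69]
  [56, 56, 56, 93, 56]
  [40, 40, 40, 40, 40]
Key observation: the optimum is the walk 3->1->2->1->2->1, with weight 56 min 69 min 72 min 69 min 72 = 56.
Optimal value attained by: walk 3->1->2->1->2->1.
Answer: (C^⊗5)[3][1] = 56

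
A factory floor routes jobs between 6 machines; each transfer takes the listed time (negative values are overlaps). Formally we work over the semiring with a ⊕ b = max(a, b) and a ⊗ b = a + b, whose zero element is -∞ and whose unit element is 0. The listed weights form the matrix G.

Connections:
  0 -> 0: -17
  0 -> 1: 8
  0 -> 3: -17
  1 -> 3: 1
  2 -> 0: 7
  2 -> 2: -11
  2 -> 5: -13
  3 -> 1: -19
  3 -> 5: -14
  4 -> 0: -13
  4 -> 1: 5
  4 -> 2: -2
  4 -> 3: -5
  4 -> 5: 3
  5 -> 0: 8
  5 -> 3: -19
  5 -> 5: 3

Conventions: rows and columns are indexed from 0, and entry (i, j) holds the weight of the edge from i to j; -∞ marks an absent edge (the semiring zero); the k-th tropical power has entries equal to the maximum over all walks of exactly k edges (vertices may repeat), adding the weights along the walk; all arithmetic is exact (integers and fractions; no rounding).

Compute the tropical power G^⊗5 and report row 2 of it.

G^⊗2:
  [-34, -9, -∞, 9, -∞, -31]
  [-∞, -18, -∞, -∞, -∞, -13]
  [-4, 15, -22, -10, -∞, -10]
  [-6, -∞, -∞, -18, -∞, -11]
  [11, -5, -13, 6, -∞, 6]
  [11, 16, -∞, -9, -∞, 6]
G^⊗3:
  [-23, -10, -∞, -8, -∞, -5]
  [-5, -∞, -∞, -17, -∞, -10]
  [-2, 4, -33, 16, -∞, -7]
  [-3, 2, -∞, -23, -∞, -8]
  [14, 19, -24, -4, -∞, 9]
  [14, 19, -∞, 17, -∞, 9]
G^⊗4:
  [3, -15, -∞, -9, -∞, -2]
  [-2, 3, -∞, -22, -∞, -7]
  [1, 6, -44, 5, -∞, 2]
  [0, 5, -∞, 3, -∞, -5]
  [17, 22, -35, 20, -∞, 12]
  [17, 22, -∞, 20, -∞, 12]
G^⊗5:
  [6, 11, -∞, -14, -∞, 1]
  [1, 6, -∞, 4, -∞, -4]
  [10, 9, -55, 7, -∞, 5]
  [3, 8, -∞, 6, -∞, -2]
  [20, 25, -46, 23, -∞, 15]
  [20, 25, -∞, 23, -∞, 15]
Answer: row 2 of G^⊗5 = [10, 9, -55, 7, -∞, 5]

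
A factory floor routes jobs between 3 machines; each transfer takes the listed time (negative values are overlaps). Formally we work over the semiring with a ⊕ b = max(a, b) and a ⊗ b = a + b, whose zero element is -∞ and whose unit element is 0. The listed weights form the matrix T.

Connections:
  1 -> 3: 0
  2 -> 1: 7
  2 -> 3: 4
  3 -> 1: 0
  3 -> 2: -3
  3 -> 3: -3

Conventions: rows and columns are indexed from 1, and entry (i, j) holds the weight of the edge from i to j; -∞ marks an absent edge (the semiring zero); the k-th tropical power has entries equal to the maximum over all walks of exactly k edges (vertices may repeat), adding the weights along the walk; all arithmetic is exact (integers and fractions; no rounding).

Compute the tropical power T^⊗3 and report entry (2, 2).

T^⊗2:
  [0, -3, -3]
  [4, 1, 7]
  [4, -6, 1]
T^⊗3:
  [4, -6, 1]
  [8, 4, 5]
  [1, -2, 4]
Key observation: the optimum is the walk 2->1->3->2, with weight 7 + 0 + (-3) = 4.
Optimal value attained by: walk 2->1->3->2.
Answer: (T^⊗3)[2][2] = 4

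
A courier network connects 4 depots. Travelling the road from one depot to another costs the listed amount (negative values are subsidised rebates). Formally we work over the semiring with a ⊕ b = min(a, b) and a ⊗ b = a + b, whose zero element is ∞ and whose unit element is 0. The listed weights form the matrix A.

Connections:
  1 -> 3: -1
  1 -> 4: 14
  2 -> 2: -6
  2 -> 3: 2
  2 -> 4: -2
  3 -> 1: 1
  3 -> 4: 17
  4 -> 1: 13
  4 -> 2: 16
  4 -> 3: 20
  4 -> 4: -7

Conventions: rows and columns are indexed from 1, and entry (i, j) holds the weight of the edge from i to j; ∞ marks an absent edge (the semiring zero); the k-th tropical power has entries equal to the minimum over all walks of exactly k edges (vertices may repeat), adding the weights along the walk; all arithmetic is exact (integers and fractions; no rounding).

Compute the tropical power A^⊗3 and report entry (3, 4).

A^⊗2:
  [0, 30, 34, 7]
  [3, -12, -4, -9]
  [30, 33, 0, 10]
  [6, 9, 12, -14]
A^⊗3:
  [20, 23, -1, 0]
  [-3, -18, -10, -16]
  [1, 26, 29, 3]
  [-1, 2, 5, -21]
Key observation: the optimum is the walk 3->4->4->4, with weight 17 + (-7) + (-7) = 3.
Optimal value attained by: walk 3->4->4->4.
Answer: (A^⊗3)[3][4] = 3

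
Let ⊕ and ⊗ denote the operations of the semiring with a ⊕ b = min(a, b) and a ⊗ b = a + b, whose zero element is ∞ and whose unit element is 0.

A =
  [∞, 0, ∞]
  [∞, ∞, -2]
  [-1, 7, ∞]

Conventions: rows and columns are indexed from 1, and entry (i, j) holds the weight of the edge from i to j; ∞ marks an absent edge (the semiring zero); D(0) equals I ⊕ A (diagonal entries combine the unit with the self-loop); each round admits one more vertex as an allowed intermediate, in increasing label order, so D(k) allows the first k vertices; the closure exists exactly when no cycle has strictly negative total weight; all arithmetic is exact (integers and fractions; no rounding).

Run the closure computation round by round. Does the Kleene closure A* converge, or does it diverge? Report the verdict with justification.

D(0):
  [0, 0, ∞]
  [∞, 0, -2]
  [-1, 7, 0]
D(1):
  [0, 0, ∞]
  [∞, 0, -2]
  [-1, -1, 0]
Detection: at round 2, diagonal entry (3, 3) turns strictly negative.
Key observation: the cycle 3->1->2->3 has total weight (-1) + 0 + (-2), which is strictly negative.
Answer: DIVERGES — negative cycle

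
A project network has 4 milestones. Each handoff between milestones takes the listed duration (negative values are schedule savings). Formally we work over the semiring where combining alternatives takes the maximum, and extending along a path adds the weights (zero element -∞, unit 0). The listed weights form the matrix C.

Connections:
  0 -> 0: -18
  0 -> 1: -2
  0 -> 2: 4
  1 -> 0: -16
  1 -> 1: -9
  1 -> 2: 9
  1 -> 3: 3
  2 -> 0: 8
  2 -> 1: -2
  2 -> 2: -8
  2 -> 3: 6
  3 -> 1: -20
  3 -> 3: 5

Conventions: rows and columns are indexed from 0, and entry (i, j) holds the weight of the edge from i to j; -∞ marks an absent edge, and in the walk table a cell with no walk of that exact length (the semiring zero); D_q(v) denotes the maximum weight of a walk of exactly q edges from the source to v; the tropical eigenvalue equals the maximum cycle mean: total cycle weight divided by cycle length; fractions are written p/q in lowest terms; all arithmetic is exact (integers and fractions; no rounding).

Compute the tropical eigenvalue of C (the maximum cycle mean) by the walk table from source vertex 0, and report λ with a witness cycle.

q=0: [0, -∞, -∞, -∞]
q=1: [-18, -2, 4, -∞]
q=2: [12, 2, 7, 10]
q=3: [15, 10, 16, 15]
q=4: [24, 14, 19, 22]
Optimal cycle mean attained by: cycle 0->2->0, total 4 + 8, length 2.
Answer: λ = 6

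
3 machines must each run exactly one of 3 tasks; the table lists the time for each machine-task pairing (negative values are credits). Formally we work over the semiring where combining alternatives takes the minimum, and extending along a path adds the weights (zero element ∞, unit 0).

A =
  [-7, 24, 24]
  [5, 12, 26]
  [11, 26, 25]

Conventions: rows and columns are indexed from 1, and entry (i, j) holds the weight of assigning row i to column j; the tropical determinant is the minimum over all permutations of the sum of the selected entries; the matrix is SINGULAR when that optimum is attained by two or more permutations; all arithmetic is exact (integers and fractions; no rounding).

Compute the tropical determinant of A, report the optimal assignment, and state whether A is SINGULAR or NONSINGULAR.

σ = (1, 2, 3): (-7) + 12 + 25 = 30
σ = (1, 3, 2): (-7) + 26 + 26 = 45
σ = (2, 1, 3): 24 + 5 + 25 = 54
σ = (2, 3, 1): 24 + 26 + 11 = 61
σ = (3, 1, 2): 24 + 5 + 26 = 55
σ = (3, 2, 1): 24 + 12 + 11 = 47
Optimal value attained by: σ = (1, 2, 3).
Answer: det⊕(A) = 30; verdict: NONSINGULAR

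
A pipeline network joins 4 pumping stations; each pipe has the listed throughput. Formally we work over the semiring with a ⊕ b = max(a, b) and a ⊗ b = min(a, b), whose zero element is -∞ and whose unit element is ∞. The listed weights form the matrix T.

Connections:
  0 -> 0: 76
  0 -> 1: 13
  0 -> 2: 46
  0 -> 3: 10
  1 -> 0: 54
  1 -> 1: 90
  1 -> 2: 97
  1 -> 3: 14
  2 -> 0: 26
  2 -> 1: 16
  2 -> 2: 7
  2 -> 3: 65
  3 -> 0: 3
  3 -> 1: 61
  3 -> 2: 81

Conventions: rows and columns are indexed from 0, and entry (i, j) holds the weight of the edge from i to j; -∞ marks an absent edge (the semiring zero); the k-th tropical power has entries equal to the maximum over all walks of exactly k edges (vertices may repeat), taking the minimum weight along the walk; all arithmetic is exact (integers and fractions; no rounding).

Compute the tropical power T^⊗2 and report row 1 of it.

T^⊗2:
  [76, 16, 46, 46]
  [54, 90, 90, 65]
  [26, 61, 65, 14]
  [54, 61, 61, 65]
Answer: row 1 of T^⊗2 = [54, 90, 90, 65]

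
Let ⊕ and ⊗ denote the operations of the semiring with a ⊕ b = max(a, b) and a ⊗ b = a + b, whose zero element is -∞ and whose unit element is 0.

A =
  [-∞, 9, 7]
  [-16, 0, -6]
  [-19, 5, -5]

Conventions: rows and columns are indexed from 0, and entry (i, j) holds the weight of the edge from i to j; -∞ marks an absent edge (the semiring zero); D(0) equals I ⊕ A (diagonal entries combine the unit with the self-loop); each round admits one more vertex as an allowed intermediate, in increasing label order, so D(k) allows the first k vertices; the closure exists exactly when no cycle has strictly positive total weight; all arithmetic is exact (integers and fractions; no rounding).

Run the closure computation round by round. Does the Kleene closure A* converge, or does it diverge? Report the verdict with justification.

D(0):
  [0, 9, 7]
  [-16, 0, -6]
  [-19, 5, 0]
D(1):
  [0, 9, 7]
  [-16, 0, -6]
  [-19, 5, 0]
D(2):
  [0, 9, 7]
  [-16, 0, -6]
  [-11, 5, 0]
D(3):
  [0, 12, 7]
  [-16, 0, -6]
  [-11, 5, 0]
Key observation: every diagonal entry stays at the unit through all rounds, so no improving cycle exists.
Answer: CONVERGES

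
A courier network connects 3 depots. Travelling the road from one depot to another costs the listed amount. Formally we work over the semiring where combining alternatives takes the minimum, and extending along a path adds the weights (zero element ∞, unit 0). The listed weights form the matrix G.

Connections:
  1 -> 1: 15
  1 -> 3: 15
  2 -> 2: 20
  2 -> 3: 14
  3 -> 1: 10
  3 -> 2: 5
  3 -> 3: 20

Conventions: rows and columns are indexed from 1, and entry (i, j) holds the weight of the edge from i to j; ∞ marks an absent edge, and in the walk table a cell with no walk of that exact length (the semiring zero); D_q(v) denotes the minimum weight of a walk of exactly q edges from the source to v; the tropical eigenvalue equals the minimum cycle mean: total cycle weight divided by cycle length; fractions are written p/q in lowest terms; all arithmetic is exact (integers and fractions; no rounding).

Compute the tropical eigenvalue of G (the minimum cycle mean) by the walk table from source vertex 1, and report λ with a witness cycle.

q=0: [0, ∞, ∞]
q=1: [15, ∞, 15]
q=2: [25, 20, 30]
q=3: [40, 35, 34]
Optimal cycle mean attained by: cycle 2->3->2, total 14 + 5, length 2.
Answer: λ = 19/2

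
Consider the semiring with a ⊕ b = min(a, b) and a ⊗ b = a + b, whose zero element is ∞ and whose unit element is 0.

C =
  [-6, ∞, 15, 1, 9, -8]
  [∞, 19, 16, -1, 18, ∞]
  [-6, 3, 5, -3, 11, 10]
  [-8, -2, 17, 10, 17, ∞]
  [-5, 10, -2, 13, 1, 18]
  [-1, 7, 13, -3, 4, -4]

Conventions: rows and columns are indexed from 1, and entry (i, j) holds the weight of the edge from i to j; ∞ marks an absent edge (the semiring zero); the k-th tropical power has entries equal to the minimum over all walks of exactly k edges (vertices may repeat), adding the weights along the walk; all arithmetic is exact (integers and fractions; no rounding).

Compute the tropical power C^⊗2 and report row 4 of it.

C^⊗2:
  [-12, -1, 5, -11, -4, -14]
  [-9, -3, 16, 9, 16, 26]
  [-12, -5, 9, -5, 3, -14]
  [-14, 8, 7, -7, 1, -16]
  [-11, 1, -1, -5, 2, -13]
  [-11, -5, 2, -7, 0, -9]
Answer: row 4 of C^⊗2 = [-14, 8, 7, -7, 1, -16]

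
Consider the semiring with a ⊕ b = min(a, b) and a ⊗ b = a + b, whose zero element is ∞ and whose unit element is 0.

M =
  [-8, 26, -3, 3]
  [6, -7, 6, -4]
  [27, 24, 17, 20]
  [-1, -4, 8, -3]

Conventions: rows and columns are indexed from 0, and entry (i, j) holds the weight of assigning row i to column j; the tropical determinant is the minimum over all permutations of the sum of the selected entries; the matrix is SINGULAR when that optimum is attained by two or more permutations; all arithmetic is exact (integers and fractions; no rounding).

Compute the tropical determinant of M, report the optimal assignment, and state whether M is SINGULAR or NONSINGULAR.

σ = (0, 1, 2, 3): (-8) + (-7) + 17 + (-3) = -1
σ = (0, 1, 3, 2): (-8) + (-7) + 20 + 8 = 13
σ = (0, 2, 1, 3): (-8) + 6 + 24 + (-3) = 19
σ = (0, 2, 3, 1): (-8) + 6 + 20 + (-4) = 14
σ = (0, 3, 1, 2): (-8) + (-4) + 24 + 8 = 20
σ = (0, 3, 2, 1): (-8) + (-4) + 17 + (-4) = 1
σ = (1, 0, 2, 3): 26 + 6 + 17 + (-3) = 46
σ = (1, 0, 3, 2): 26 + 6 + 20 + 8 = 60
σ = (1, 2, 0, 3): 26 + 6 + 27 + (-3) = 56
σ = (1, 2, 3, 0): 26 + 6 + 20 + (-1) = 51
σ = (1, 3, 0, 2): 26 + (-4) + 27 + 8 = 57
σ = (1, 3, 2, 0): 26 + (-4) + 17 + (-1) = 38
σ = (2, 0, 1, 3): (-3) + 6 + 24 + (-3) = 24
σ = (2, 0, 3, 1): (-3) + 6 + 20 + (-4) = 19
σ = (2, 1, 0, 3): (-3) + (-7) + 27 + (-3) = 14
σ = (2, 1, 3, 0): (-3) + (-7) + 20 + (-1) = 9
σ = (2, 3, 0, 1): (-3) + (-4) + 27 + (-4) = 16
σ = (2, 3, 1, 0): (-3) + (-4) + 24 + (-1) = 16
σ = (3, 0, 1, 2): 3 + 6 + 24 + 8 = 41
σ = (3, 0, 2, 1): 3 + 6 + 17 + (-4) = 22
σ = (3, 1, 0, 2): 3 + (-7) + 27 + 8 = 31
σ = (3, 1, 2, 0): 3 + (-7) + 17 + (-1) = 12
σ = (3, 2, 0, 1): 3 + 6 + 27 + (-4) = 32
σ = (3, 2, 1, 0): 3 + 6 + 24 + (-1) = 32
Optimal value attained by: σ = (0, 1, 2, 3).
Answer: det⊕(M) = -1; verdict: NONSINGULAR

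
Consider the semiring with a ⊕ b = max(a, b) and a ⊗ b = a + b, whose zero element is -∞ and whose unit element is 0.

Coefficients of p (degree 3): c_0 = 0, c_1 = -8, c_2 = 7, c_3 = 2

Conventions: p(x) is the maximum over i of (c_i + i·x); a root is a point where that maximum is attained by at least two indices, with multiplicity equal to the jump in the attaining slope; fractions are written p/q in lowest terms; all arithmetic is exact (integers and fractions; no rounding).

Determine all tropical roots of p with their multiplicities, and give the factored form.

hull edge (i=0, c=0) to (i=2, c=7): slope 7/2, span 2
hull edge (i=2, c=7) to (i=3, c=2): slope -5, span 1
Factored form: p(x) = 2 ⊗ (x ⊕ (-7/2)) ⊗ (x ⊕ (-7/2)) ⊗ (x ⊕ 5)
Answer: roots = -7/2 (mult 2), 5 (mult 1)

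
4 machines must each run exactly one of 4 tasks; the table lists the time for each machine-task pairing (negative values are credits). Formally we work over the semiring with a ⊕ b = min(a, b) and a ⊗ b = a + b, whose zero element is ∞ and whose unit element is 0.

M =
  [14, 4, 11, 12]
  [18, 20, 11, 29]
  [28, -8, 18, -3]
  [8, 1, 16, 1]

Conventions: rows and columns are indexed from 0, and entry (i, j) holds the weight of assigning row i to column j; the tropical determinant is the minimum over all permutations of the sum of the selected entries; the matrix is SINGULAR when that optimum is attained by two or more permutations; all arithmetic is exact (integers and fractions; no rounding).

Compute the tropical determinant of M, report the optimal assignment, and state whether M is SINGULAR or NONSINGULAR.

σ = (0, 1, 2, 3): 14 + 20 + 18 + 1 = 53
σ = (0, 1, 3, 2): 14 + 20 + (-3) + 16 = 47
σ = (0, 2, 1, 3): 14 + 11 + (-8) + 1 = 18
σ = (0, 2, 3, 1): 14 + 11 + (-3) + 1 = 23
σ = (0, 3, 1, 2): 14 + 29 + (-8) + 16 = 51
σ = (0, 3, 2, 1): 14 + 29 + 18 + 1 = 62
σ = (1, 0, 2, 3): 4 + 18 + 18 + 1 = 41
σ = (1, 0, 3, 2): 4 + 18 + (-3) + 16 = 35
σ = (1, 2, 0, 3): 4 + 11 + 28 + 1 = 44
σ = (1, 2, 3, 0): 4 + 11 + (-3) + 8 = 20
σ = (1, 3, 0, 2): 4 + 29 + 28 + 16 = 77
σ = (1, 3, 2, 0): 4 + 29 + 18 + 8 = 59
σ = (2, 0, 1, 3): 11 + 18 + (-8) + 1 = 22
σ = (2, 0, 3, 1): 11 + 18 + (-3) + 1 = 27
σ = (2, 1, 0, 3): 11 + 20 + 28 + 1 = 60
σ = (2, 1, 3, 0): 11 + 20 + (-3) + 8 = 36
σ = (2, 3, 0, 1): 11 + 29 + 28 + 1 = 69
σ = (2, 3, 1, 0): 11 + 29 + (-8) + 8 = 40
σ = (3, 0, 1, 2): 12 + 18 + (-8) + 16 = 38
σ = (3, 0, 2, 1): 12 + 18 + 18 + 1 = 49
σ = (3, 1, 0, 2): 12 + 20 + 28 + 16 = 76
σ = (3, 1, 2, 0): 12 + 20 + 18 + 8 = 58
σ = (3, 2, 0, 1): 12 + 11 + 28 + 1 = 52
σ = (3, 2, 1, 0): 12 + 11 + (-8) + 8 = 23
Optimal value attained by: σ = (0, 2, 1, 3).
Answer: det⊕(M) = 18; verdict: NONSINGULAR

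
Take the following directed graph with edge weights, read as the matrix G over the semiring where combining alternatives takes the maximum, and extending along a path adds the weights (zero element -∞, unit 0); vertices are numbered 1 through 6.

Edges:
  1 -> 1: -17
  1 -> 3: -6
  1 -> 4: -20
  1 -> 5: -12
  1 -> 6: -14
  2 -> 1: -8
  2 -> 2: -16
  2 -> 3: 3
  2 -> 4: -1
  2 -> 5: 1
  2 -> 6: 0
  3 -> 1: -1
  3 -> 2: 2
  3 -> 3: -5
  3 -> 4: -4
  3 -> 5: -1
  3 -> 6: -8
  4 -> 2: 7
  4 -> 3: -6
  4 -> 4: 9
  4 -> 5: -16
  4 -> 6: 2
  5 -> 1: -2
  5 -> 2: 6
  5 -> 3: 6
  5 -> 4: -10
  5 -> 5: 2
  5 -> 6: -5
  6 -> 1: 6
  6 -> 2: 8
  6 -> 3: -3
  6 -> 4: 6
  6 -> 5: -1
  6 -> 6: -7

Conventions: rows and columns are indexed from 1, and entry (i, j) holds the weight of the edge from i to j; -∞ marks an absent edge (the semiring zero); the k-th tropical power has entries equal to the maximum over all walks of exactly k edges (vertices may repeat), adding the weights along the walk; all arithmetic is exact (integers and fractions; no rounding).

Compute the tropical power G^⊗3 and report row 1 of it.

G^⊗2:
  [-7, -4, -6, -8, -7, -14]
  [6, 8, 7, 8, 3, 1]
  [-2, 5, 5, 5, 3, 2]
  [8, 16, 10, 18, 8, 11]
  [5, 8, 9, 5, 7, 6]
  [0, 13, 11, 15, 9, 8]
G^⊗3:
  [-7, -1, -1, 1, -3, -4]
  [7, 15, 11, 17, 9, 10]
  [8, 12, 9, 14, 6, 7]
  [17, 25, 19, 27, 17, 20]
  [12, 14, 13, 14, 9, 8]
  [14, 22, 16, 24, 14, 17]
Answer: row 1 of G^⊗3 = [-7, -1, -1, 1, -3, -4]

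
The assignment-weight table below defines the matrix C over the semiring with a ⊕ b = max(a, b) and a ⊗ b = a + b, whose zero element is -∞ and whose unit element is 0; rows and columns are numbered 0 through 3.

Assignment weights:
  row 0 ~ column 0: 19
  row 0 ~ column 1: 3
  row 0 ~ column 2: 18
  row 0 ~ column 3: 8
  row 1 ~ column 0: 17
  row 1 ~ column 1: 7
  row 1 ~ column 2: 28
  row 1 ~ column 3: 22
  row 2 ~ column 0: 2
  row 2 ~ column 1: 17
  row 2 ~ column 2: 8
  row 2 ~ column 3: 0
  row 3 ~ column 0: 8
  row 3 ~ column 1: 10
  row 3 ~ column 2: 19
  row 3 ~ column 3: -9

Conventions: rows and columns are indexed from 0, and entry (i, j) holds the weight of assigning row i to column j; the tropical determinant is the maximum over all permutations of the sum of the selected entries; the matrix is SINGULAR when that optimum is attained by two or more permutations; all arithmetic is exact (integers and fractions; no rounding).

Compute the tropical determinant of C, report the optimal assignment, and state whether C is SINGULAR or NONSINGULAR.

σ = (0, 1, 2, 3): 19 + 7 + 8 + (-9) = 25
σ = (0, 1, 3, 2): 19 + 7 + 0 + 19 = 45
σ = (0, 2, 1, 3): 19 + 28 + 17 + (-9) = 55
σ = (0, 2, 3, 1): 19 + 28 + 0 + 10 = 57
σ = (0, 3, 1, 2): 19 + 22 + 17 + 19 = 77
σ = (0, 3, 2, 1): 19 + 22 + 8 + 10 = 59
σ = (1, 0, 2, 3): 3 + 17 + 8 + (-9) = 19
σ = (1, 0, 3, 2): 3 + 17 + 0 + 19 = 39
σ = (1, 2, 0, 3): 3 + 28 + 2 + (-9) = 24
σ = (1, 2, 3, 0): 3 + 28 + 0 + 8 = 39
σ = (1, 3, 0, 2): 3 + 22 + 2 + 19 = 46
σ = (1, 3, 2, 0): 3 + 22 + 8 + 8 = 41
σ = (2, 0, 1, 3): 18 + 17 + 17 + (-9) = 43
σ = (2, 0, 3, 1): 18 + 17 + 0 + 10 = 45
σ = (2, 1, 0, 3): 18 + 7 + 2 + (-9) = 18
σ = (2, 1, 3, 0): 18 + 7 + 0 + 8 = 33
σ = (2, 3, 0, 1): 18 + 22 + 2 + 10 = 52
σ = (2, 3, 1, 0): 18 + 22 + 17 + 8 = 65
σ = (3, 0, 1, 2): 8 + 17 + 17 + 19 = 61
σ = (3, 0, 2, 1): 8 + 17 + 8 + 10 = 43
σ = (3, 1, 0, 2): 8 + 7 + 2 + 19 = 36
σ = (3, 1, 2, 0): 8 + 7 + 8 + 8 = 31
σ = (3, 2, 0, 1): 8 + 28 + 2 + 10 = 48
σ = (3, 2, 1, 0): 8 + 28 + 17 + 8 = 61
Optimal value attained by: σ = (0, 3, 1, 2).
Answer: det⊕(C) = 77; verdict: NONSINGULAR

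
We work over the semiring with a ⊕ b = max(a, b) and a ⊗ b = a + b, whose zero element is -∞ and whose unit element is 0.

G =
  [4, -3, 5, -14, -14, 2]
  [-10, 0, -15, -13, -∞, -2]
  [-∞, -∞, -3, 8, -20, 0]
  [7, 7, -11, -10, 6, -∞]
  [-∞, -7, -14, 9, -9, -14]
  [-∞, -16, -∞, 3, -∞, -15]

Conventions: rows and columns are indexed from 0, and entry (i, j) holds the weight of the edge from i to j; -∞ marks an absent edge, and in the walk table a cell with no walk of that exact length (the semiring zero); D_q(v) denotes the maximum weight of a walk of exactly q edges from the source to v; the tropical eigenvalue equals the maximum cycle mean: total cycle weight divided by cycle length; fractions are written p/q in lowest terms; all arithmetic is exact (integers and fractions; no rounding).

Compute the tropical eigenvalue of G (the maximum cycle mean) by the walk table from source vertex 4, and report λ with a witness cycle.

q=0: [-∞, -∞, -∞, -∞, 0, -∞]
q=1: [-∞, -7, -14, 9, -9, -14]
q=2: [16, 16, -2, 0, 15, -9]
q=3: [20, 16, 21, 24, 6, 18]
q=4: [31, 31, 25, 29, 30, 22]
q=5: [36, 36, 36, 39, 35, 33]
q=6: [46, 46, 41, 44, 45, 38]
Optimal cycle mean attained by: cycle 3->4->3, total 6 + 9, length 2.
Answer: λ = 15/2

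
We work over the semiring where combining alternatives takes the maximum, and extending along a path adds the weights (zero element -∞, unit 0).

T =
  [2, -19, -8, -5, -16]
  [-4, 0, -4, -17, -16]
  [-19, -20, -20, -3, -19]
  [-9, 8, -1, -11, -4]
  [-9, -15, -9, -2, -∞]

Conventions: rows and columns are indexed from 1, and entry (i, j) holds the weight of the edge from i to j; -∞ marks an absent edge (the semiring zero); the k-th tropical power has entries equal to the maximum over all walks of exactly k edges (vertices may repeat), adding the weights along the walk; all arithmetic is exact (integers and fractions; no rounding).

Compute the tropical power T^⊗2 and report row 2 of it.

T^⊗2:
  [4, 3, -6, -3, -9]
  [-2, 0, -4, -7, -16]
  [-12, 5, -4, -14, -7]
  [4, 8, 4, -4, -8]
  [-7, 6, -3, -12, -6]
Answer: row 2 of T^⊗2 = [-2, 0, -4, -7, -16]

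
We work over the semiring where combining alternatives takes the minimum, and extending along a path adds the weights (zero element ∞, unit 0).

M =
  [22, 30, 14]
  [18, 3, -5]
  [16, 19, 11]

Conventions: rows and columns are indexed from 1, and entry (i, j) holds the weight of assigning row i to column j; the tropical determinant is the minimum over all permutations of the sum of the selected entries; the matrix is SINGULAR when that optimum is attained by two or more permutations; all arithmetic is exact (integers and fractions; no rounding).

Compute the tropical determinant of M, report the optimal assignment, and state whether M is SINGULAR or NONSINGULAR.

σ = (1, 2, 3): 22 + 3 + 11 = 36
σ = (1, 3, 2): 22 + (-5) + 19 = 36
σ = (2, 1, 3): 30 + 18 + 11 = 59
σ = (2, 3, 1): 30 + (-5) + 16 = 41
σ = (3, 1, 2): 14 + 18 + 19 = 51
σ = (3, 2, 1): 14 + 3 + 16 = 33
Optimal value attained by: σ = (3, 2, 1).
Answer: det⊕(M) = 33; verdict: NONSINGULAR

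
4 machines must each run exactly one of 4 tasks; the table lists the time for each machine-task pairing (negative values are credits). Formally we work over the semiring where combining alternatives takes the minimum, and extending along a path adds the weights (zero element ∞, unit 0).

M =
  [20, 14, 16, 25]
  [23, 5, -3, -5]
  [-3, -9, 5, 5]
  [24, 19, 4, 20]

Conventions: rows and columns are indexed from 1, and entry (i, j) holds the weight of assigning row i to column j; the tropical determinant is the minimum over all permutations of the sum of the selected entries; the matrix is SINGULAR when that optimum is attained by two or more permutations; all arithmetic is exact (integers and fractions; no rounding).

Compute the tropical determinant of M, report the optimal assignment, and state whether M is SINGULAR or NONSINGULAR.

σ = (1, 2, 3, 4): 20 + 5 + 5 + 20 = 50
σ = (1, 2, 4, 3): 20 + 5 + 5 + 4 = 34
σ = (1, 3, 2, 4): 20 + (-3) + (-9) + 20 = 28
σ = (1, 3, 4, 2): 20 + (-3) + 5 + 19 = 41
σ = (1, 4, 2, 3): 20 + (-5) + (-9) + 4 = 10
σ = (1, 4, 3, 2): 20 + (-5) + 5 + 19 = 39
σ = (2, 1, 3, 4): 14 + 23 + 5 + 20 = 62
σ = (2, 1, 4, 3): 14 + 23 + 5 + 4 = 46
σ = (2, 3, 1, 4): 14 + (-3) + (-3) + 20 = 28
σ = (2, 3, 4, 1): 14 + (-3) + 5 + 24 = 40
σ = (2, 4, 1, 3): 14 + (-5) + (-3) + 4 = 10
σ = (2, 4, 3, 1): 14 + (-5) + 5 + 24 = 38
σ = (3, 1, 2, 4): 16 + 23 + (-9) + 20 = 50
σ = (3, 1, 4, 2): 16 + 23 + 5 + 19 = 63
σ = (3, 2, 1, 4): 16 + 5 + (-3) + 20 = 38
σ = (3, 2, 4, 1): 16 + 5 + 5 + 24 = 50
σ = (3, 4, 1, 2): 16 + (-5) + (-3) + 19 = 27
σ = (3, 4, 2, 1): 16 + (-5) + (-9) + 24 = 26
σ = (4, 1, 2, 3): 25 + 23 + (-9) + 4 = 43
σ = (4, 1, 3, 2): 25 + 23 + 5 + 19 = 72
σ = (4, 2, 1, 3): 25 + 5 + (-3) + 4 = 31
σ = (4, 2, 3, 1): 25 + 5 + 5 + 24 = 59
σ = (4, 3, 1, 2): 25 + (-3) + (-3) + 19 = 38
σ = (4, 3, 2, 1): 25 + (-3) + (-9) + 24 = 37
Optimal value attained by: σ = (1, 4, 2, 3).
Answer: det⊕(M) = 10; verdict: SINGULAR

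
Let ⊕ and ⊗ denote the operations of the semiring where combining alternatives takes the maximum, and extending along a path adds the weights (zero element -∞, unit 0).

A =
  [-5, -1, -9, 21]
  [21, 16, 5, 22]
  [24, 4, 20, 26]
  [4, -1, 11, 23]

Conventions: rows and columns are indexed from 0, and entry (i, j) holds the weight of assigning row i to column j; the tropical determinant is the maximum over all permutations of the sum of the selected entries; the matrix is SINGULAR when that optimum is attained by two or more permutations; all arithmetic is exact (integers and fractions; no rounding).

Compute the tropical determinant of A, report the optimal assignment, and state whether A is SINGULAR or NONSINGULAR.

σ = (0, 1, 2, 3): (-5) + 16 + 20 + 23 = 54
σ = (0, 1, 3, 2): (-5) + 16 + 26 + 11 = 48
σ = (0, 2, 1, 3): (-5) + 5 + 4 + 23 = 27
σ = (0, 2, 3, 1): (-5) + 5 + 26 + (-1) = 25
σ = (0, 3, 1, 2): (-5) + 22 + 4 + 11 = 32
σ = (0, 3, 2, 1): (-5) + 22 + 20 + (-1) = 36
σ = (1, 0, 2, 3): (-1) + 21 + 20 + 23 = 63
σ = (1, 0, 3, 2): (-1) + 21 + 26 + 11 = 57
σ = (1, 2, 0, 3): (-1) + 5 + 24 + 23 = 51
σ = (1, 2, 3, 0): (-1) + 5 + 26 + 4 = 34
σ = (1, 3, 0, 2): (-1) + 22 + 24 + 11 = 56
σ = (1, 3, 2, 0): (-1) + 22 + 20 + 4 = 45
σ = (2, 0, 1, 3): (-9) + 21 + 4 + 23 = 39
σ = (2, 0, 3, 1): (-9) + 21 + 26 + (-1) = 37
σ = (2, 1, 0, 3): (-9) + 16 + 24 + 23 = 54
σ = (2, 1, 3, 0): (-9) + 16 + 26 + 4 = 37
σ = (2, 3, 0, 1): (-9) + 22 + 24 + (-1) = 36
σ = (2, 3, 1, 0): (-9) + 22 + 4 + 4 = 21
σ = (3, 0, 1, 2): 21 + 21 + 4 + 11 = 57
σ = (3, 0, 2, 1): 21 + 21 + 20 + (-1) = 61
σ = (3, 1, 0, 2): 21 + 16 + 24 + 11 = 72
σ = (3, 1, 2, 0): 21 + 16 + 20 + 4 = 61
σ = (3, 2, 0, 1): 21 + 5 + 24 + (-1) = 49
σ = (3, 2, 1, 0): 21 + 5 + 4 + 4 = 34
Optimal value attained by: σ = (3, 1, 0, 2).
Answer: det⊕(A) = 72; verdict: NONSINGULAR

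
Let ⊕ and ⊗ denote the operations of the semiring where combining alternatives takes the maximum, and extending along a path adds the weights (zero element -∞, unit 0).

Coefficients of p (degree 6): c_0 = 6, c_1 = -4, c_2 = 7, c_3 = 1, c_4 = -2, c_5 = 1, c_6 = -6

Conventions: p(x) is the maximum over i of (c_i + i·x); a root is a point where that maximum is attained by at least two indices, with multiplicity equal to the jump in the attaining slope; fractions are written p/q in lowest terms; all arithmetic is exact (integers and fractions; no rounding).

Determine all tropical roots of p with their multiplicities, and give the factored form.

hull edge (i=0, c=6) to (i=2, c=7): slope 1/2, span 2
hull edge (i=2, c=7) to (i=5, c=1): slope -2, span 3
hull edge (i=5, c=1) to (i=6, c=-6): slope -7, span 1
Factored form: p(x) = -6 ⊗ (x ⊕ (-1/2)) ⊗ (x ⊕ (-1/2)) ⊗ (x ⊕ 2) ⊗ (x ⊕ 2) ⊗ (x ⊕ 2) ⊗ (x ⊕ 7)
Answer: roots = -1/2 (mult 2), 2 (mult 3), 7 (mult 1)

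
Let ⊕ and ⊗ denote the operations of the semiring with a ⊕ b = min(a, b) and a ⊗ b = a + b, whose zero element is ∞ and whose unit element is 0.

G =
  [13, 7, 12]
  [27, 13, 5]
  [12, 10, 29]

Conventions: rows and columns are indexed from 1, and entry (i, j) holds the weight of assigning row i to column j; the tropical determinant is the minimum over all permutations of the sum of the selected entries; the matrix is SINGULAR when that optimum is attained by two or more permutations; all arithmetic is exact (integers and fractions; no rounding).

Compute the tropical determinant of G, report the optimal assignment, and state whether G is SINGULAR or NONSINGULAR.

σ = (1, 2, 3): 13 + 13 + 29 = 55
σ = (1, 3, 2): 13 + 5 + 10 = 28
σ = (2, 1, 3): 7 + 27 + 29 = 63
σ = (2, 3, 1): 7 + 5 + 12 = 24
σ = (3, 1, 2): 12 + 27 + 10 = 49
σ = (3, 2, 1): 12 + 13 + 12 = 37
Optimal value attained by: σ = (2, 3, 1).
Answer: det⊕(G) = 24; verdict: NONSINGULAR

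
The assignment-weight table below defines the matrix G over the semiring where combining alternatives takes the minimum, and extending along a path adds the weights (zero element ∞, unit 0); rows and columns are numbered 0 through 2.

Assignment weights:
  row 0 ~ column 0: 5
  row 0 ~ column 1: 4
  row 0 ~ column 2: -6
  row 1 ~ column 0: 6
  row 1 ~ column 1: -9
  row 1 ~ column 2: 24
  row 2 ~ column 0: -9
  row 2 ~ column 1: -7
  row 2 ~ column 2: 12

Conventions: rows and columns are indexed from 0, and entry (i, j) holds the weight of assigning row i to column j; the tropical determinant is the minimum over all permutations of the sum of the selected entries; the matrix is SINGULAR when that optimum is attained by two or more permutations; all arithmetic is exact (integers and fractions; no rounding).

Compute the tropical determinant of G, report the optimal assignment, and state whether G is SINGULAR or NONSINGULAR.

σ = (0, 1, 2): 5 + (-9) + 12 = 8
σ = (0, 2, 1): 5 + 24 + (-7) = 22
σ = (1, 0, 2): 4 + 6 + 12 = 22
σ = (1, 2, 0): 4 + 24 + (-9) = 19
σ = (2, 0, 1): (-6) + 6 + (-7) = -7
σ = (2, 1, 0): (-6) + (-9) + (-9) = -24
Optimal value attained by: σ = (2, 1, 0).
Answer: det⊕(G) = -24; verdict: NONSINGULAR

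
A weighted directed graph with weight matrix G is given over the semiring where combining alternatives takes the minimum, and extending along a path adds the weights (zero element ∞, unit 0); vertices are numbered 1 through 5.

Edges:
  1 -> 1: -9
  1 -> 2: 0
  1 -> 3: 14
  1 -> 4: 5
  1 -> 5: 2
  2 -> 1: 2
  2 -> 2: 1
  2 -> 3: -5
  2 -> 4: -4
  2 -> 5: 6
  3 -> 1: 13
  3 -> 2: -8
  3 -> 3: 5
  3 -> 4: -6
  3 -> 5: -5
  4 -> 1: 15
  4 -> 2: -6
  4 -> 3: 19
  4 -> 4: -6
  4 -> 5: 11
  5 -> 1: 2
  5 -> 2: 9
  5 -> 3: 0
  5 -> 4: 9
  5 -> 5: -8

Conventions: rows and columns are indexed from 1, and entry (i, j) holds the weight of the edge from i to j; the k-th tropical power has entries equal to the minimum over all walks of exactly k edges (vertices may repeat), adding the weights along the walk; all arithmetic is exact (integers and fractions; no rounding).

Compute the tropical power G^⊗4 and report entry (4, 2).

G^⊗2:
  [-18, -9, -5, -4, -7]
  [-7, -13, -4, -11, -10]
  [-6, -12, -13, -12, -13]
  [-4, -12, -11, -12, 0]
  [-7, -8, -8, -6, -16]
G^⊗3:
  [-27, -18, -14, -13, -16]
  [-16, -17, -18, -17, -18]
  [-15, -21, -17, -19, -21]
  [-13, -19, -17, -18, -16]
  [-16, -16, -16, -14, -24]
G^⊗4:
  [-36, -27, -23, -22, -25]
  [-25, -26, -22, -24, -26]
  [-24, -25, -26, -25, -29]
  [-22, -25, -24, -24, -24]
  [-25, -24, -24, -22, -32]
Key observation: the optimum is the walk 4->4->2->3->2, with weight (-6) + (-6) + (-5) + (-8) = -25.
Optimal value attained by: walk 4->4->2->3->2.
Answer: (G^⊗4)[4][2] = -25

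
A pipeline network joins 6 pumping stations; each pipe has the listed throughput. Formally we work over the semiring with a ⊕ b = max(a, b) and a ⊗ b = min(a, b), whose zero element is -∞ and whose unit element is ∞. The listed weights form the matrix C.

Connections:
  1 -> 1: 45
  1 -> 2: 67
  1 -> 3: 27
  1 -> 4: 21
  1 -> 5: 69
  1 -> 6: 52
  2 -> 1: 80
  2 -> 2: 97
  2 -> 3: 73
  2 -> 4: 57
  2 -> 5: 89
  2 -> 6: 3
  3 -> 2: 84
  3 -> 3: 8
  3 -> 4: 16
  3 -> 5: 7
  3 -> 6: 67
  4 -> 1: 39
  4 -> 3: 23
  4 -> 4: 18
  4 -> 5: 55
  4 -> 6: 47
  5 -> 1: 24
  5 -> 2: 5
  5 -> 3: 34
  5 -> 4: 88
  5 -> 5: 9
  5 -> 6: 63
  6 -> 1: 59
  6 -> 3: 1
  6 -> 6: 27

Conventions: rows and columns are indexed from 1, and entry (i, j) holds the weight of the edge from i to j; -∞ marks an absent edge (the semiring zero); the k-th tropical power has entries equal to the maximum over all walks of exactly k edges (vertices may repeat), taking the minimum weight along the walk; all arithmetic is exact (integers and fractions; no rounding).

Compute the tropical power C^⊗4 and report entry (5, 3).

C^⊗2:
  [67, 67, 67, 69, 67, 63]
  [80, 97, 73, 88, 89, 67]
  [80, 84, 73, 57, 84, 27]
  [47, 39, 34, 55, 39, 55]
  [59, 34, 24, 21, 55, 47]
  [45, 59, 27, 21, 59, 52]
C^⊗3:
  [67, 67, 67, 67, 67, 67]
  [80, 97, 73, 88, 89, 67]
  [80, 84, 73, 84, 84, 67]
  [55, 47, 39, 39, 55, 47]
  [47, 59, 34, 55, 59, 55]
  [59, 59, 59, 59, 59, 59]
C^⊗4:
  [67, 67, 67, 67, 67, 67]
  [80, 97, 73, 88, 89, 67]
  [80, 84, 73, 84, 84, 67]
  [47, 55, 47, 55, 55, 55]
  [59, 59, 59, 59, 59, 59]
  [59, 59, 59, 59, 59, 59]
Key observation: the optimum is the walk 5->6->1->2->3, with weight 63 min 59 min 67 min 73 = 59.
Optimal value attained by: walk 5->6->1->2->3.
Answer: (C^⊗4)[5][3] = 59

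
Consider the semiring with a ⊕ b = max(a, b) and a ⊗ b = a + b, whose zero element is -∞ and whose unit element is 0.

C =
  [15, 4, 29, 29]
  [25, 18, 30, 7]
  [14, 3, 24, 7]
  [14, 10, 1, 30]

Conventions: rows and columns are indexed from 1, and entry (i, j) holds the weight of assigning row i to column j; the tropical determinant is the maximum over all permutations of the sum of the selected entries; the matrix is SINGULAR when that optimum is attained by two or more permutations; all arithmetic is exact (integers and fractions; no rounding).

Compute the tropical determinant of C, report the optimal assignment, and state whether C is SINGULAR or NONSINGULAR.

σ = (1, 2, 3, 4): 15 + 18 + 24 + 30 = 87
σ = (1, 2, 4, 3): 15 + 18 + 7 + 1 = 41
σ = (1, 3, 2, 4): 15 + 30 + 3 + 30 = 78
σ = (1, 3, 4, 2): 15 + 30 + 7 + 10 = 62
σ = (1, 4, 2, 3): 15 + 7 + 3 + 1 = 26
σ = (1, 4, 3, 2): 15 + 7 + 24 + 10 = 56
σ = (2, 1, 3, 4): 4 + 25 + 24 + 30 = 83
σ = (2, 1, 4, 3): 4 + 25 + 7 + 1 = 37
σ = (2, 3, 1, 4): 4 + 30 + 14 + 30 = 78
σ = (2, 3, 4, 1): 4 + 30 + 7 + 14 = 55
σ = (2, 4, 1, 3): 4 + 7 + 14 + 1 = 26
σ = (2, 4, 3, 1): 4 + 7 + 24 + 14 = 49
σ = (3, 1, 2, 4): 29 + 25 + 3 + 30 = 87
σ = (3, 1, 4, 2): 29 + 25 + 7 + 10 = 71
σ = (3, 2, 1, 4): 29 + 18 + 14 + 30 = 91
σ = (3, 2, 4, 1): 29 + 18 + 7 + 14 = 68
σ = (3, 4, 1, 2): 29 + 7 + 14 + 10 = 60
σ = (3, 4, 2, 1): 29 + 7 + 3 + 14 = 53
σ = (4, 1, 2, 3): 29 + 25 + 3 + 1 = 58
σ = (4, 1, 3, 2): 29 + 25 + 24 + 10 = 88
σ = (4, 2, 1, 3): 29 + 18 + 14 + 1 = 62
σ = (4, 2, 3, 1): 29 + 18 + 24 + 14 = 85
σ = (4, 3, 1, 2): 29 + 30 + 14 + 10 = 83
σ = (4, 3, 2, 1): 29 + 30 + 3 + 14 = 76
Optimal value attained by: σ = (3, 2, 1, 4).
Answer: det⊕(C) = 91; verdict: NONSINGULAR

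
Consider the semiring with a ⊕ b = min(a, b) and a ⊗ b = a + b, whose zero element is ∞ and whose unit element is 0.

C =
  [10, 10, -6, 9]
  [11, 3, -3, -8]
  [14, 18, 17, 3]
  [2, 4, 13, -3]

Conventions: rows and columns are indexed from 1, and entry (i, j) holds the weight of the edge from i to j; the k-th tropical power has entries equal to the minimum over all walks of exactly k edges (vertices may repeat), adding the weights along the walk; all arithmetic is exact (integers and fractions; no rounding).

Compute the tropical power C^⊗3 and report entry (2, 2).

C^⊗2:
  [8, 12, 4, -3]
  [-6, -4, 0, -11]
  [5, 7, 8, 0]
  [-1, 1, -4, -6]
C^⊗3:
  [-1, 1, 2, -6]
  [-9, -7, -12, -14]
  [2, 4, -1, -3]
  [-4, -2, -7, -9]
Key observation: the optimum is the walk 2->4->4->2, with weight (-8) + (-3) + 4 = -7.
Optimal value attained by: walk 2->4->4->2.
Answer: (C^⊗3)[2][2] = -7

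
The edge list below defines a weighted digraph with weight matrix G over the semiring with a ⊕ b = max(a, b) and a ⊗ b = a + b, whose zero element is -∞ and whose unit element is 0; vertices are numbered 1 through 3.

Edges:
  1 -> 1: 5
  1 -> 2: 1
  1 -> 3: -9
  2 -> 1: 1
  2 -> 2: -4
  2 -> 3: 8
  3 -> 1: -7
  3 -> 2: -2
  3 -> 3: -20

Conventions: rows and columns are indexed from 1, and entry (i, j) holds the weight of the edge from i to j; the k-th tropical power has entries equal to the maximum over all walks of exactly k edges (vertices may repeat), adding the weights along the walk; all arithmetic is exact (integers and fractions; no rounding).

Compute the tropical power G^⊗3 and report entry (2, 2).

G^⊗2:
  [10, 6, 9]
  [6, 6, 4]
  [-1, -6, 6]
G^⊗3:
  [15, 11, 14]
  [11, 7, 14]
  [4, 4, 2]
Key observation: the optimum is the walk 2->1->1->2, with weight 1 + 5 + 1 = 7.
Optimal value attained by: walk 2->1->1->2.
Answer: (G^⊗3)[2][2] = 7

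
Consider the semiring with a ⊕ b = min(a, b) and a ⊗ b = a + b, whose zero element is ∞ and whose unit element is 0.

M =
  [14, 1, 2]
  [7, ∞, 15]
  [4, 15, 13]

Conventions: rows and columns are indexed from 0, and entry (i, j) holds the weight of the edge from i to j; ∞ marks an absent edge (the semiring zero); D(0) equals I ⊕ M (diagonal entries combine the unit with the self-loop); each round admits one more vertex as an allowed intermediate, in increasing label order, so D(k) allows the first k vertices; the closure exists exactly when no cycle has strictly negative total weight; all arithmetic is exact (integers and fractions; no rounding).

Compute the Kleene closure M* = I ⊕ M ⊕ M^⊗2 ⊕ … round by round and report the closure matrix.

D(0):
  [0, 1, 2]
  [7, 0, 15]
  [4, 15, 0]
D(1):
  [0, 1, 2]
  [7, 0, 9]
  [4, 5, 0]
D(2):
  [0, 1, 2]
  [7, 0, 9]
  [4, 5, 0]
D(3):
  [0, 1, 2]
  [7, 0, 9]
  [4, 5, 0]
Answer: M* = [[0, 1, 2], [7, 0, 9], [4, 5, 0]]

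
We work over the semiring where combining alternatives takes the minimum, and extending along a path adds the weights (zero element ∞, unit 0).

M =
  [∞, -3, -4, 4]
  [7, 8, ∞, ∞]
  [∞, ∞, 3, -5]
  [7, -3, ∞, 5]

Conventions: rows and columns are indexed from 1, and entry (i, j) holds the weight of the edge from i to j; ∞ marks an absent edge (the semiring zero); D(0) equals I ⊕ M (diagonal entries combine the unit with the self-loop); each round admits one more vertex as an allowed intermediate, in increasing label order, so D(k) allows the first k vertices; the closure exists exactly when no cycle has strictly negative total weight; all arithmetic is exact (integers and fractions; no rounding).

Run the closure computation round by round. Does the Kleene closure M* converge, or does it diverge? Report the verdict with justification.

D(0):
  [0, -3, -4, 4]
  [7, 0, ∞, ∞]
  [∞, ∞, 0, -5]
  [7, -3, ∞, 0]
D(1):
  [0, -3, -4, 4]
  [7, 0, 3, 11]
  [∞, ∞, 0, -5]
  [7, -3, 3, 0]
D(2):
  [0, -3, -4, 4]
  [7, 0, 3, 11]
  [∞, ∞, 0, -5]
  [4, -3, 0, 0]
Detection: at round 3, diagonal entry (4, 4) turns strictly negative.
Key observation: the cycle 4->1->3->4 has total weight 7 + (-4) + (-5), which is strictly negative.
Answer: DIVERGES — negative cycle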